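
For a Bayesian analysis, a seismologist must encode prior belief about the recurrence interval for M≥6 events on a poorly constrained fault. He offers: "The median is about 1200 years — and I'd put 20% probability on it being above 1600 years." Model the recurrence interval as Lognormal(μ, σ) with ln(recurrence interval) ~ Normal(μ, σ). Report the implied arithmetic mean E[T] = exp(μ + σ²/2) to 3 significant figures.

E[T] ≈ 1270 years

If T ~ Lognormal(μ,σ) then ln T ~ Normal(μ,σ), so the p-quantile of ln T is μ + z_p·σ.
ln(1200) = 7.09 and ln(1600) = 7.378; z_{0.5} = 0, z_{0.8} = 0.8416.
σ = (7.378 − 7.09)/(0.8416 − (0)) = 0.342.
μ = 7.09 − (0)·0.342 = 7.090.
E[T] = exp(μ + σ²/2) = exp(7.090 + 0.0584) = 1270 years.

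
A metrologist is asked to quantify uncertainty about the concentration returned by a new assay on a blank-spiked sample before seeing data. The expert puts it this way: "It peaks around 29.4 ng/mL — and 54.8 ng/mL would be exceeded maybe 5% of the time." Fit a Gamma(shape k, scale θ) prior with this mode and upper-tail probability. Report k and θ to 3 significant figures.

Gamma(k,θ) with k>1 has mode (k−1)θ, so θ = 29.4/(k−1).
Need P(X < 54.8) = 0.95 with θ tied to k this way. Start at k = 2, θ = 29.4: P(X<54.8) ≈ 0.556.
Too low — raise k to concentrate. Iterating converges to k ≈ 8.18.
Then θ = 29.4/(8.18−1) ≈ 4.1.

k ≈ 8.18, θ ≈ 4.1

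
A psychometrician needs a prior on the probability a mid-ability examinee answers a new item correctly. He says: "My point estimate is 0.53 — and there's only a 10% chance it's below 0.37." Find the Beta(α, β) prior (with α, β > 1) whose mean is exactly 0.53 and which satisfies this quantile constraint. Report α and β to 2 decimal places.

α ≈ 8.38, β ≈ 7.43

With mean 0.53 fixed, write α = 0.53s, β = 0.47s where s = α+β.
Need P(θ < 0.37) = 0.1 under Beta(0.53s, 0.47s). Normal approximation: (q−m)/√(m(1−m)/s) ≈ z_{0.1} = -1.28, so s ≈ 0.53·0.47·(-1.28)²/(0.37−0.53)² = 16.0.
At s = 16.0: P(θ<0.37) ≈ 0.099. Adjusting to match 0.1 gives s ≈ 15.81.
So α = 0.53·15.81 ≈ 8.38, β = 0.47·15.81 ≈ 7.43.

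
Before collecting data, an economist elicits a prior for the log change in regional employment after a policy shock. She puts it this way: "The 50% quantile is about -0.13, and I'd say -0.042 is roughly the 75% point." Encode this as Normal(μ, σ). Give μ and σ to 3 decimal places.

μ = -0.130, σ = 0.130

For Normal(μ,σ), the p-quantile is μ + z_p·σ. Here z_{0.5} = 0, z_{0.75} = 0.6745.
So -0.13 = μ + 0σ and -0.042 = μ + 0.6745σ.
Subtracting: σ = (-0.042 − -0.13)/(0.6745 − (0)) = 0.130.
Then μ = -0.13 − (0)·0.130 = -0.130.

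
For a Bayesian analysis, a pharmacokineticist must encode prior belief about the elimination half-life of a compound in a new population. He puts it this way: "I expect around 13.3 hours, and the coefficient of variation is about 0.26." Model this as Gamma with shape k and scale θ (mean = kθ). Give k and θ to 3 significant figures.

k ≈ 14.8, θ ≈ 0.899

For Gamma(k, scale θ): mean = kθ, variance = kθ², so CV = 1/√k.
CV = 0.26, hence k = 1/CV² = 14.8.
Then θ = mean/k = 13.3/14.8 = 0.899.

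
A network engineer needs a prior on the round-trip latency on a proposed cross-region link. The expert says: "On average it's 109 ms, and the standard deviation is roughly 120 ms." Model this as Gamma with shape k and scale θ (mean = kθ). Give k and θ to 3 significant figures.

k ≈ 0.825, θ ≈ 132

For Gamma(k, scale θ): mean = kθ, variance = kθ², so CV = 1/√k.
CV = SD/mean = 120/109 = 1.101, hence k = 1/CV² = 0.825.
Then θ = mean/k = 109/0.825 = 132.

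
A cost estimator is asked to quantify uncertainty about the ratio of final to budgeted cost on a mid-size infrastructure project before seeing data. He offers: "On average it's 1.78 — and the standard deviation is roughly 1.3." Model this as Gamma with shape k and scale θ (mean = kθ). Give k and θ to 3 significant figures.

k ≈ 1.87, θ ≈ 0.949

For Gamma(k, scale θ): mean = kθ, variance = kθ², so CV = 1/√k.
CV = SD/mean = 1.3/1.78 = 0.7303, hence k = 1/CV² = 1.87.
Then θ = mean/k = 1.78/1.87 = 0.949.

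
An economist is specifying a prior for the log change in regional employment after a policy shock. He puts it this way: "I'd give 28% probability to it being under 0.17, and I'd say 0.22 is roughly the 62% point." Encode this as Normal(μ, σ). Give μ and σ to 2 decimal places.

The p-quantile of Normal(μ,σ) is μ + z_p·σ, with z_{0.28} = -0.5828 and z_{0.62} = 0.3055.
Eliminate σ: μ = (z₂·x₁ − z₁·x₂)/(z₂ − z₁) = (0.3055·0.17 − (-0.5828)·0.22)/0.8883 = 0.20.
Then σ = (x₂ − x₁)/(z₂ − z₁) = (0.22 − 0.17)/0.8883 = 0.06.

μ = 0.20, σ = 0.06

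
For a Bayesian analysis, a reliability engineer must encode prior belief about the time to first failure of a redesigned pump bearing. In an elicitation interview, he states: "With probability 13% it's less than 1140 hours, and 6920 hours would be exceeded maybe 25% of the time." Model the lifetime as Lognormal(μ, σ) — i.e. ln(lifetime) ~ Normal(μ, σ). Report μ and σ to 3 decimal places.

μ ≈ 8.167, σ ≈ 1.001

If T ~ Lognormal(μ,σ) then ln T ~ Normal(μ,σ), so the p-quantile of ln T is μ + z_p·σ.
ln(1140) = 7.039 and ln(6920) = 8.842; z_{0.13} = -1.126, z_{0.75} = 0.6745.
σ = (8.842 − 7.039)/(0.6745 − (-1.126)) = 1.001.
μ = 7.039 − (-1.126)·1.001 = 8.167.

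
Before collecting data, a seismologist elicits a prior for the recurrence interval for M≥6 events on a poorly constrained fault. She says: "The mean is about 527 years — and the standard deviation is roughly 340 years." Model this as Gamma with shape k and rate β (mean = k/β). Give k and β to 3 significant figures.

For Gamma(k, rate β): mean = k/β, variance = k/β², so CV = 1/√k.
CV = SD/mean = 340/527 = 0.6452, hence k = 1/CV² = 2.4.
Then β = k/mean = 2.4/527 = 0.00456.

k ≈ 2.4, β ≈ 0.00456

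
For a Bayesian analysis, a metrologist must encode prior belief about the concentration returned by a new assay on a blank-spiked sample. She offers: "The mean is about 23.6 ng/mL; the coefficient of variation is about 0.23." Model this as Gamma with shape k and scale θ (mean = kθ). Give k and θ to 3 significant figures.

k ≈ 18.9, θ ≈ 1.25

For Gamma(k, scale θ): mean = kθ, variance = kθ², so CV = 1/√k.
CV = 0.23, hence k = 1/CV² = 18.9.
Then θ = mean/k = 23.6/18.9 = 1.25.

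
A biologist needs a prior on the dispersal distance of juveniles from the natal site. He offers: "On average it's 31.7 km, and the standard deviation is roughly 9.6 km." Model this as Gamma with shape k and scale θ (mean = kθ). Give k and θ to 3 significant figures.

For Gamma(k, scale θ): mean = kθ, variance = kθ², so CV = 1/√k.
CV = SD/mean = 9.6/31.7 = 0.3028, hence k = 1/CV² = 10.9.
Then θ = mean/k = 31.7/10.9 = 2.91.

k ≈ 10.9, θ ≈ 2.91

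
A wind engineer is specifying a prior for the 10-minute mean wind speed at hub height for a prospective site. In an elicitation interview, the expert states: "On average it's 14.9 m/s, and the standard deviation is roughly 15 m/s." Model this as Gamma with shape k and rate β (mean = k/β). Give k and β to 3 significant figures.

For Gamma(k, rate β): mean = k/β, variance = k/β², so CV = 1/√k.
CV = SD/mean = 15/14.9 = 1.007, hence k = 1/CV² = 0.987.
Then β = k/mean = 0.987/14.9 = 0.0662.

k ≈ 0.987, β ≈ 0.0662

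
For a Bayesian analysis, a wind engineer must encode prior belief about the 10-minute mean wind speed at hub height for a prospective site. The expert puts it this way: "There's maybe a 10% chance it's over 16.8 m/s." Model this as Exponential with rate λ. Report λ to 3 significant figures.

P(T > 16.8) = e^(−λ·16.8) = 0.1, so λ = −ln(0.1)/16.8 = 0.137.

λ ≈ 0.137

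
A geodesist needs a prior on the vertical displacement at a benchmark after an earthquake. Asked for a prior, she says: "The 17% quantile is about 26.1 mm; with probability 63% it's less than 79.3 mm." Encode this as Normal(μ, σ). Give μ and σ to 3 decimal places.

μ = 65.572, σ = 41.368

For Normal(μ,σ), the p-quantile is μ + z_p·σ. Here z_{0.17} = -0.9542, z_{0.63} = 0.3319.
So 26.1 = μ − 0.9542σ and 79.3 = μ + 0.3319σ.
Subtracting: σ = (79.3 − 26.1)/(0.3319 − (-0.9542)) = 41.368.
Then μ = 26.1 − (-0.9542)·41.368 = 65.572.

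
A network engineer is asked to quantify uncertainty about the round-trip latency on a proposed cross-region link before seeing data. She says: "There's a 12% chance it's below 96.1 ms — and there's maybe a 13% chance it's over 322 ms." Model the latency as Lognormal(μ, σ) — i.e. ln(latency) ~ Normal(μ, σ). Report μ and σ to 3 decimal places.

μ ≈ 5.183, σ ≈ 0.525

If T ~ Lognormal(μ,σ) then ln T ~ Normal(μ,σ), so the p-quantile of ln T is μ + z_p·σ.
ln(96.1) = 4.565 and ln(322) = 5.775; z_{0.12} = -1.175, z_{0.87} = 1.126.
σ = (5.775 − 4.565)/(1.126 − (-1.175)) = 0.525.
μ = 4.565 − (-1.175)·0.525 = 5.183.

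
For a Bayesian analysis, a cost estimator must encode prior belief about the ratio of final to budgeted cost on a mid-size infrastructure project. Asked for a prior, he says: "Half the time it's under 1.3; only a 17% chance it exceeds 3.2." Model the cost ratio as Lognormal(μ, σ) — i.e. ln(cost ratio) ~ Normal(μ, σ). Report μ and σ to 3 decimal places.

If T ~ Lognormal(μ,σ) then ln T ~ Normal(μ,σ), so the p-quantile of ln T is μ + z_p·σ.
ln(1.3) = 0.2624 and ln(3.2) = 1.163; z_{0.5} = 0, z_{0.83} = 0.9542.
σ = (1.163 − 0.2624)/(0.9542 − (0)) = 0.944.
μ = 0.2624 − (0)·0.944 = 0.262.

μ ≈ 0.262, σ ≈ 0.944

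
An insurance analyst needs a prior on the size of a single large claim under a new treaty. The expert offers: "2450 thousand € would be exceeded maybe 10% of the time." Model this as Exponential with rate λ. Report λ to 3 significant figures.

P(T > 2450.0) = e^(−λ·2450.0) = 0.1, so λ = −ln(0.1)/2450.0 = 0.00094.

λ ≈ 0.00094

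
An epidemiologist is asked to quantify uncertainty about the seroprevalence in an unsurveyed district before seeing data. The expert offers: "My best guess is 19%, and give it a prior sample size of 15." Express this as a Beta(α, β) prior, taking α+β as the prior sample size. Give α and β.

Under the effective-sample-size interpretation, Beta(α, β) has prior mean α/(α+β) and prior sample size α+β.
So α+β = 15 and α/(α+β) = 0.19, giving α = 0.19·15 = 2.85 and β = 15 − 2.85 = 12.15.

α = 2.85, β = 12.15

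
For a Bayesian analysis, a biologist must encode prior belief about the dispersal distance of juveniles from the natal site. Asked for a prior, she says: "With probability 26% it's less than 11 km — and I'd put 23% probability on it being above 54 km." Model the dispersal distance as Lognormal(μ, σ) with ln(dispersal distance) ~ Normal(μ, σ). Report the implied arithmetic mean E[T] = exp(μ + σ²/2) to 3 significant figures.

E[T] ≈ 44.7 km

If T ~ Lognormal(μ,σ) then ln T ~ Normal(μ,σ), so the p-quantile of ln T is μ + z_p·σ.
ln(11) = 2.398 and ln(54) = 3.989; z_{0.26} = -0.6433, z_{0.77} = 0.7388.
σ = (3.989 − 2.398)/(0.7388 − (-0.6433)) = 1.151.
μ = 2.398 − (-0.6433)·1.151 = 3.138.
E[T] = exp(μ + σ²/2) = exp(3.138 + 0.6626) = 44.7 km.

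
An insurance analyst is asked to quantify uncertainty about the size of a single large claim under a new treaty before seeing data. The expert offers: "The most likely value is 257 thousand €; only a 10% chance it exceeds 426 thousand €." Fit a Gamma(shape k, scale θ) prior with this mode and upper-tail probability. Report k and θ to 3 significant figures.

k ≈ 8.39, θ ≈ 34.8

Gamma(k,θ) with k>1 has mode (k−1)θ, so θ = 257/(k−1).
Need P(X < 426) = 0.9 with θ tied to k this way. Start at k = 2, θ = 257: P(X<426) ≈ 0.493.
Too low — raise k to concentrate. Iterating converges to k ≈ 8.39.
Then θ = 257/(8.39−1) ≈ 34.8.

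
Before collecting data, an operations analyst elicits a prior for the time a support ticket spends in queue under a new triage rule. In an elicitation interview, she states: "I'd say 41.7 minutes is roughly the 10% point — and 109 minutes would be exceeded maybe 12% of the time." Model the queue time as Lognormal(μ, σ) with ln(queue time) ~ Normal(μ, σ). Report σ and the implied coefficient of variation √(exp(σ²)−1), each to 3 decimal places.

If T ~ Lognormal(μ,σ) then ln T ~ Normal(μ,σ), so the p-quantile of ln T is μ + z_p·σ.
ln(41.7) = 3.731 and ln(109) = 4.691; z_{0.1} = -1.282, z_{0.88} = 1.175.
σ = (4.691 − 3.731)/(1.175 − (-1.282)) = 0.391.
μ = 3.731 − (-1.282)·0.391 = 4.232.
CV = √(exp(σ²)−1) = √(exp(0.1530)−1) = 0.407.

σ ≈ 0.391, CV ≈ 0.407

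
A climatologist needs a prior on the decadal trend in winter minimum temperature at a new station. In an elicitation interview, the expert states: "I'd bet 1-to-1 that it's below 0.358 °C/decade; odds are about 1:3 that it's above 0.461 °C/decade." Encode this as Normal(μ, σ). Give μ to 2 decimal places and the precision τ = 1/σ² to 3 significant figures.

For Normal(μ,σ), the p-quantile is μ + z_p·σ. Here z_{0.5} = 0, z_{0.75} = 0.6745.
So 0.358 = μ + 0σ and 0.461 = μ + 0.6745σ.
Subtracting: σ = (0.461 − 0.358)/(0.6745 − (0)) = 0.15.
Then μ = 0.358 − (0)·0.15 = 0.36.
Precision τ = 1/σ² = 1/0.1527² = 42.9.

μ = 0.36, τ = 42.9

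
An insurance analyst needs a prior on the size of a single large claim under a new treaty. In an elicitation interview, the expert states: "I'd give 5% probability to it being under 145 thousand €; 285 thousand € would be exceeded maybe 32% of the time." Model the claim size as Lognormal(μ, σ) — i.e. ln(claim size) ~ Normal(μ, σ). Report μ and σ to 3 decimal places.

If T ~ Lognormal(μ,σ) then ln T ~ Normal(μ,σ), so the p-quantile of ln T is μ + z_p·σ.
ln(145) = 4.977 and ln(285) = 5.652; z_{0.05} = -1.645, z_{0.68} = 0.4677.
σ = (5.652 − 4.977)/(0.4677 − (-1.645)) = 0.320.
μ = 4.977 − (-1.645)·0.320 = 5.503.

μ ≈ 5.503, σ ≈ 0.320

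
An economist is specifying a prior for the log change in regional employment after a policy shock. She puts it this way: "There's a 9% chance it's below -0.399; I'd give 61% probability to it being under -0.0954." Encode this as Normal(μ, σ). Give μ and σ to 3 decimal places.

μ = -0.148, σ = 0.187

For Normal(μ,σ), the p-quantile is μ + z_p·σ. Here z_{0.09} = -1.341, z_{0.61} = 0.2793.
So -0.399 = μ − 1.341σ and -0.0954 = μ + 0.2793σ.
Subtracting: σ = (-0.0954 − -0.399)/(0.2793 − (-1.341)) = 0.187.
Then μ = -0.399 − (-1.341)·0.187 = -0.148.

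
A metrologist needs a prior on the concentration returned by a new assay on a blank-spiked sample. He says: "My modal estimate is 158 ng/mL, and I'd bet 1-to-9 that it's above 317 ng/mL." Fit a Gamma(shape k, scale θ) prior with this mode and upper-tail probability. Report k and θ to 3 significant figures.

Gamma(k,θ) with k>1 has mode (k−1)θ, so θ = 158/(k−1).
Need P(X < 317) = 0.9 with θ tied to k this way. Start at k = 2, θ = 158: P(X<317) ≈ 0.596.
Too low — raise k to concentrate. Iterating converges to k ≈ 4.96.
Then θ = 158/(4.96−1) ≈ 39.9.

k ≈ 4.96, θ ≈ 39.9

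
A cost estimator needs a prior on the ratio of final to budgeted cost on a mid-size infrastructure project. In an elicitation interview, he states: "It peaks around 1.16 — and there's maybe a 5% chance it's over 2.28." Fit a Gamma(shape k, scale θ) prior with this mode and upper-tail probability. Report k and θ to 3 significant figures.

k ≈ 7.08, θ ≈ 0.191

Gamma(k,θ) with k>1 has mode (k−1)θ, so θ = 1.16/(k−1).
Need P(X < 2.28) = 0.95 with θ tied to k this way. Start at k = 2, θ = 1.16: P(X<2.28) ≈ 0.585.
Too low — raise k to concentrate. Iterating converges to k ≈ 7.08.
Then θ = 1.16/(7.08−1) ≈ 0.191.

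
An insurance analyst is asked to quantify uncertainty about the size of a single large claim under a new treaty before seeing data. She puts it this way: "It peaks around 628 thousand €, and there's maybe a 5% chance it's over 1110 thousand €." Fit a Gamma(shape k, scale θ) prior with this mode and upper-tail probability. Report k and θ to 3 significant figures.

k ≈ 9.6, θ ≈ 73.1

Gamma(k,θ) with k>1 has mode (k−1)θ, so θ = 628/(k−1).
Need P(X < 1110) = 0.95 with θ tied to k this way. Start at k = 2, θ = 628: P(X<1110) ≈ 0.527.
Too low — raise k to concentrate. Iterating converges to k ≈ 9.6.
Then θ = 628/(9.6−1) ≈ 73.1.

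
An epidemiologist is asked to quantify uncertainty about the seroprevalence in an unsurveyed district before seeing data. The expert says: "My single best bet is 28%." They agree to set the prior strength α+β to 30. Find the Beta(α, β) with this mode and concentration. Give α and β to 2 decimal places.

For α,β > 1 the Beta mode is (α−1)/(α+β−2). With α+β = 30, the mode is (α−1)/28.
Set (α−1)/28 = 0.28 → α = 1 + 0.28·28 = 8.84.
β = 30 − α = 21.16.

α = 8.84, β = 21.16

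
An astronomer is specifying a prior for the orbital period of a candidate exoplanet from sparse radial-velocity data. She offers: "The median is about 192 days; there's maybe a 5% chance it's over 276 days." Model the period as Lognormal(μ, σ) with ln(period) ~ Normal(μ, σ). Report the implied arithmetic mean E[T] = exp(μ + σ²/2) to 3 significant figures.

If T ~ Lognormal(μ,σ) then ln T ~ Normal(μ,σ), so the p-quantile of ln T is μ + z_p·σ.
ln(192) = 5.257 and ln(276) = 5.62; z_{0.5} = 0, z_{0.95} = 1.645.
σ = (5.62 − 5.257)/(1.645 − (0)) = 0.221.
μ = 5.257 − (0)·0.221 = 5.257.
E[T] = exp(μ + σ²/2) = exp(5.257 + 0.0243) = 197 days.

E[T] ≈ 197 days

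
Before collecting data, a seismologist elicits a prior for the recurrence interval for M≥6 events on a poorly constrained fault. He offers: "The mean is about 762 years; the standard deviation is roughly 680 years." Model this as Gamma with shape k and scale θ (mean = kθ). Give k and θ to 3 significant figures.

For Gamma(k, scale θ): mean = kθ, variance = kθ², so CV = 1/√k.
CV = SD/mean = 680/762 = 0.8924, hence k = 1/CV² = 1.26.
Then θ = mean/k = 762/1.26 = 607.

k ≈ 1.26, θ ≈ 607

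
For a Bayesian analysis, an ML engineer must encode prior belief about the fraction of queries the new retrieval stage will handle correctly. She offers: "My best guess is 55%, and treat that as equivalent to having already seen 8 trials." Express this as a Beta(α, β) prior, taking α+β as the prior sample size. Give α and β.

Under the effective-sample-size interpretation, Beta(α, β) has prior mean α/(α+β) and prior sample size α+β.
So α+β = 8 and α/(α+β) = 0.55, giving α = 0.55·8 = 4.4 and β = 8 − 4.4 = 3.6.

α = 4.4, β = 3.6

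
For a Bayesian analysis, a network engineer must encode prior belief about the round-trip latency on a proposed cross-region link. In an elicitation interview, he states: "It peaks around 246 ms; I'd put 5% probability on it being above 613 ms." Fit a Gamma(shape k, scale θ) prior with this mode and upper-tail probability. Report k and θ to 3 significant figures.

Gamma(k,θ) with k>1 has mode (k−1)θ, so θ = 246/(k−1).
Need P(X < 613) = 0.95 with θ tied to k this way. Start at k = 2, θ = 246: P(X<613) ≈ 0.711.
Too low — raise k to concentrate. Iterating converges to k ≈ 4.26.
Then θ = 246/(4.26−1) ≈ 75.5.

k ≈ 4.26, θ ≈ 75.5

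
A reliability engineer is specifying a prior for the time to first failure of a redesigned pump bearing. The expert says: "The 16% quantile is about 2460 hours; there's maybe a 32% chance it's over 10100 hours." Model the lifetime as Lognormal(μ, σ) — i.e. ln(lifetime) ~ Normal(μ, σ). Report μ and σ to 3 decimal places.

μ ≈ 8.769, σ ≈ 0.966

If T ~ Lognormal(μ,σ) then ln T ~ Normal(μ,σ), so the p-quantile of ln T is μ + z_p·σ.
ln(2460) = 7.808 and ln(10100) = 9.22; z_{0.16} = -0.9945, z_{0.68} = 0.4677.
σ = (9.22 − 7.808)/(0.4677 − (-0.9945)) = 0.966.
μ = 7.808 − (-0.9945)·0.966 = 8.769.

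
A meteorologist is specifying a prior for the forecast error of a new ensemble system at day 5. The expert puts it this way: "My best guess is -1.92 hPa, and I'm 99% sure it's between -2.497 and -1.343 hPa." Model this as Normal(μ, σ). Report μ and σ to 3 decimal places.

μ = -1.920, σ = 0.224

A symmetric 99% interval runs μ ± z·σ with z = 2.576.
Half-width = 0.577, so σ = 0.577/2.576 = 0.224.
μ is the stated best guess, -1.920.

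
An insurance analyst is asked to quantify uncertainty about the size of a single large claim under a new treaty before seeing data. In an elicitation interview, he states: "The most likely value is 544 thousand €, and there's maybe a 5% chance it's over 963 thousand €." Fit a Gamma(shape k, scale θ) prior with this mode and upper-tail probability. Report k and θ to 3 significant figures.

Gamma(k,θ) with k>1 has mode (k−1)θ, so θ = 544/(k−1).
Need P(X < 963) = 0.95 with θ tied to k this way. Start at k = 2, θ = 544: P(X<963) ≈ 0.528.
Too low — raise k to concentrate. Iterating converges to k ≈ 9.55.
Then θ = 544/(9.55−1) ≈ 63.6.

k ≈ 9.55, θ ≈ 63.6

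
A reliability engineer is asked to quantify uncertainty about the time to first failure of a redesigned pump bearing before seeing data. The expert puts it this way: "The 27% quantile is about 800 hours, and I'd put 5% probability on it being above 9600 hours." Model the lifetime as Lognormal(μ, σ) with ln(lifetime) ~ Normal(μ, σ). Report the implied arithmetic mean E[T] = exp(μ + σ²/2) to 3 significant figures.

E[T] ≈ 2880 hours

If T ~ Lognormal(μ,σ) then ln T ~ Normal(μ,σ), so the p-quantile of ln T is μ + z_p·σ.
ln(800) = 6.685 and ln(9600) = 9.17; z_{0.27} = -0.6128, z_{0.95} = 1.645.
σ = (9.17 − 6.685)/(1.645 − (-0.6128)) = 1.101.
μ = 6.685 − (-0.6128)·1.101 = 7.359.
E[T] = exp(μ + σ²/2) = exp(7.359 + 0.6057) = 2880 hours.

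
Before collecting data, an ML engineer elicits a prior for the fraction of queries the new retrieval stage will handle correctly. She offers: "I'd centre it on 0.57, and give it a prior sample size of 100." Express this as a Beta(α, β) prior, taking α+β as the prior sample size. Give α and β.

Under the effective-sample-size interpretation, Beta(α, β) has prior mean α/(α+β) and prior sample size α+β.
So α+β = 100 and α/(α+β) = 0.57, giving α = 0.57·100 = 57 and β = 100 − 57 = 43.

α = 57, β = 43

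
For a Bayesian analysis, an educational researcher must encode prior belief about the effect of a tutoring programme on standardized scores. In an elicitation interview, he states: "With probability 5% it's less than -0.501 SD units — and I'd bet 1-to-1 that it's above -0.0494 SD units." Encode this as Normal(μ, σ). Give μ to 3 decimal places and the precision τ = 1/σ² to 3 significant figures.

For Normal(μ,σ), the p-quantile is μ + z_p·σ. Here z_{0.05} = -1.645, z_{0.5} = 0.
So -0.501 = μ − 1.645σ and -0.0494 = μ + 0σ.
Subtracting: σ = (-0.0494 − -0.501)/(0 − (-1.645)) = 0.275.
Then μ = -0.501 − (-1.645)·0.275 = -0.049.
Precision τ = 1/σ² = 1/0.2746² = 13.3.

μ = -0.049, τ = 13.3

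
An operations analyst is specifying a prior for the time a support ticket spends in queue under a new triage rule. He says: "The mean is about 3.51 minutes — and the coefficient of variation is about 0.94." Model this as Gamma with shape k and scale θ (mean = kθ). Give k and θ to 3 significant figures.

For Gamma(k, scale θ): mean = kθ, variance = kθ², so CV = 1/√k.
CV = 0.94, hence k = 1/CV² = 1.13.
Then θ = mean/k = 3.51/1.13 = 3.1.

k ≈ 1.13, θ ≈ 3.1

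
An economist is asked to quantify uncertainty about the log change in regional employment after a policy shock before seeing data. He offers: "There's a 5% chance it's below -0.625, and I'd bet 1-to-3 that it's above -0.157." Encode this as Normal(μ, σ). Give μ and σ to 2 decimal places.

μ = -0.29, σ = 0.20

The p-quantile of Normal(μ,σ) is μ + z_p·σ, with z_{0.05} = -1.645 and z_{0.75} = 0.6745.
Eliminate σ: μ = (z₂·x₁ − z₁·x₂)/(z₂ − z₁) = (0.6745·-0.625 − (-1.645)·-0.157)/2.319 = -0.29.
Then σ = (x₂ − x₁)/(z₂ − z₁) = (-0.157 − -0.625)/2.319 = 0.20.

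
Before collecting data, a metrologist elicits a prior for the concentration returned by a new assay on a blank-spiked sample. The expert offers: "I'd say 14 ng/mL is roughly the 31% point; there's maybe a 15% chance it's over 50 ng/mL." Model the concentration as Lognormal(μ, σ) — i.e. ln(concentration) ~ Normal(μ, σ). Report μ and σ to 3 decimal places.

If T ~ Lognormal(μ,σ) then ln T ~ Normal(μ,σ), so the p-quantile of ln T is μ + z_p·σ.
ln(14) = 2.639 and ln(50) = 3.912; z_{0.31} = -0.4959, z_{0.85} = 1.036.
σ = (3.912 − 2.639)/(1.036 − (-0.4959)) = 0.831.
μ = 2.639 − (-0.4959)·0.831 = 3.051.

μ ≈ 3.051, σ ≈ 0.831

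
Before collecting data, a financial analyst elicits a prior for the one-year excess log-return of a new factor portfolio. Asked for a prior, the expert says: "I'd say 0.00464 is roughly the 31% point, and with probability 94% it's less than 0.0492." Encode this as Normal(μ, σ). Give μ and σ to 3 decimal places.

For Normal(μ,σ), the p-quantile is μ + z_p·σ. Here z_{0.31} = -0.4959, z_{0.94} = 1.555.
So 0.00464 = μ − 0.4959σ and 0.0492 = μ + 1.555σ.
Subtracting: σ = (0.0492 − 0.00464)/(1.555 − (-0.4959)) = 0.022.
Then μ = 0.00464 − (-0.4959)·0.022 = 0.015.

μ = 0.015, σ = 0.022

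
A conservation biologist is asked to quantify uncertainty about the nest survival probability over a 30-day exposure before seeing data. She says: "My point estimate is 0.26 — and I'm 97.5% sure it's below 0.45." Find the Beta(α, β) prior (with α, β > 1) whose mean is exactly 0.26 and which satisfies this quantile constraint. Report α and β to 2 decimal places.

α ≈ 6.15, β ≈ 17.49

With mean 0.26 fixed, write α = 0.26s, β = 0.74s where s = α+β.
Need P(θ < 0.45) = 0.975 under Beta(0.26s, 0.74s). Normal approximation: (q−m)/√(m(1−m)/s) ≈ z_{0.975} = 1.96, so s ≈ 0.26·0.74·(1.96)²/(0.45−0.26)² = 20.5.
At s = 20.5: P(θ<0.45) ≈ 0.967. Adjusting to match 0.975 gives s ≈ 23.64.
So α = 0.26·23.64 ≈ 6.15, β = 0.74·23.64 ≈ 17.49.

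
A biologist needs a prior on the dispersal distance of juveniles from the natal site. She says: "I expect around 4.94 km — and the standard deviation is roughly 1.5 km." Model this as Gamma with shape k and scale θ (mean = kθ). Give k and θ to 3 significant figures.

k ≈ 10.8, θ ≈ 0.455

For Gamma(k, scale θ): mean = kθ, variance = kθ², so CV = 1/√k.
CV = SD/mean = 1.5/4.94 = 0.3036, hence k = 1/CV² = 10.8.
Then θ = mean/k = 4.94/10.8 = 0.455.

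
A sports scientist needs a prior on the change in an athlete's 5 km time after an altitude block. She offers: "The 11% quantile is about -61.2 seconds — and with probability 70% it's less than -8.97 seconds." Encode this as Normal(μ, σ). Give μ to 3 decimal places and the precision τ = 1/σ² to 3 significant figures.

μ = -24.613, τ = 0.00112

For Normal(μ,σ), the p-quantile is μ + z_p·σ. Here z_{0.11} = -1.227, z_{0.7} = 0.5244.
So -61.2 = μ − 1.227σ and -8.97 = μ + 0.5244σ.
Subtracting: σ = (-8.97 − -61.2)/(0.5244 − (-1.227)) = 29.830.
Then μ = -61.2 − (-1.227)·29.830 = -24.613.
Precision τ = 1/σ² = 1/29.83² = 0.00112.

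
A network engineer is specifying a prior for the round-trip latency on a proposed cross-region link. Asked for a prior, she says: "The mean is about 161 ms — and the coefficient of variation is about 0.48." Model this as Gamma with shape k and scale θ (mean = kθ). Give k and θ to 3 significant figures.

For Gamma(k, scale θ): mean = kθ, variance = kθ², so CV = 1/√k.
CV = 0.48, hence k = 1/CV² = 4.34.
Then θ = mean/k = 161/4.34 = 37.1.

k ≈ 4.34, θ ≈ 37.1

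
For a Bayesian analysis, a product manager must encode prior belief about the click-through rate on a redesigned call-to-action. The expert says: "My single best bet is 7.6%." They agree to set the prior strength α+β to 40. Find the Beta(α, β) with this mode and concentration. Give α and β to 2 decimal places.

α = 3.89, β = 36.11

For α,β > 1 the Beta mode is (α−1)/(α+β−2). With α+β = 40, the mode is (α−1)/38.
Set (α−1)/38 = 0.076 → α = 1 + 0.076·38 = 3.89.
β = 40 − α = 36.11.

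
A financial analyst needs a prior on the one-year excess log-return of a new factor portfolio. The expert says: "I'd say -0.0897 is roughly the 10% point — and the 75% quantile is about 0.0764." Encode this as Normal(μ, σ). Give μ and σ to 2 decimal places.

For Normal(μ,σ), the p-quantile is μ + z_p·σ. Here z_{0.1} = -1.282, z_{0.75} = 0.6745.
So -0.0897 = μ − 1.282σ and 0.0764 = μ + 0.6745σ.
Subtracting: σ = (0.0764 − -0.0897)/(0.6745 − (-1.282)) = 0.08.
Then μ = -0.0897 − (-1.282)·0.08 = 0.02.

μ = 0.02, σ = 0.08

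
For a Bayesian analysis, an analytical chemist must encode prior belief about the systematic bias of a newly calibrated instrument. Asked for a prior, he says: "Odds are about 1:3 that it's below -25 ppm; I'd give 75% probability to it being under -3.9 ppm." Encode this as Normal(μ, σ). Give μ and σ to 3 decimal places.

μ = -14.450, σ = 15.641

The p-quantile of Normal(μ,σ) is μ + z_p·σ, with z_{0.25} = -0.6745 and z_{0.75} = 0.6745.
Eliminate σ: μ = (z₂·x₁ − z₁·x₂)/(z₂ − z₁) = (0.6745·-25 − (-0.6745)·-3.9)/1.349 = -14.450.
Then σ = (x₂ − x₁)/(z₂ − z₁) = (-3.9 − -25)/1.349 = 15.641.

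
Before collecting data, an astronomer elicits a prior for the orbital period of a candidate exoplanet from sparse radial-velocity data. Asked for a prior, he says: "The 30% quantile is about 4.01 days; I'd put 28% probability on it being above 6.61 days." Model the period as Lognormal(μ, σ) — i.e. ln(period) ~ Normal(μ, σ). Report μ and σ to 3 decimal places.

μ ≈ 1.625, σ ≈ 0.451

If T ~ Lognormal(μ,σ) then ln T ~ Normal(μ,σ), so the p-quantile of ln T is μ + z_p·σ.
ln(4.01) = 1.389 and ln(6.61) = 1.889; z_{0.3} = -0.5244, z_{0.72} = 0.5828.
σ = (1.889 − 1.389)/(0.5828 − (-0.5244)) = 0.451.
μ = 1.389 − (-0.5244)·0.451 = 1.625.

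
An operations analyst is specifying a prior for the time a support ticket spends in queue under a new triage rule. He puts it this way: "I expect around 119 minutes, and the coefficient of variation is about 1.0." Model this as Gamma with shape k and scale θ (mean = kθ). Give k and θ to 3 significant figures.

For Gamma(k, scale θ): mean = kθ, variance = kθ², so CV = 1/√k.
CV = 1.0, hence k = 1/CV² = 1.
Then θ = mean/k = 119/1 = 119.

k ≈ 1, θ ≈ 119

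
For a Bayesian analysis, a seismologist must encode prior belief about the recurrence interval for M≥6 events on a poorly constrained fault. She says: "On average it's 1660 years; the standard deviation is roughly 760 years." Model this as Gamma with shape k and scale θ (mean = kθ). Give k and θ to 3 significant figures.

For Gamma(k, scale θ): mean = kθ, variance = kθ², so CV = 1/√k.
CV = SD/mean = 760/1660 = 0.4578, hence k = 1/CV² = 4.77.
Then θ = mean/k = 1660/4.77 = 348.

k ≈ 4.77, θ ≈ 348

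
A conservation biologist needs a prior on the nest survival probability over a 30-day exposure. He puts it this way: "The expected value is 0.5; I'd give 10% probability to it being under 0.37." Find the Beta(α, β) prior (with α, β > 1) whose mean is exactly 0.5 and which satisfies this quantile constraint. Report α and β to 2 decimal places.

α ≈ 11.98, β ≈ 11.98

With mean 0.5 fixed, write α = 0.5s, β = 0.5s where s = α+β.
Need P(θ < 0.37) = 0.1 under Beta(0.5s, 0.5s). Normal approximation: (q−m)/√(m(1−m)/s) ≈ z_{0.1} = -1.28, so s ≈ 0.5·0.5·(-1.28)²/(0.37−0.5)² = 24.3.
At s = 24.3: P(θ<0.37) ≈ 0.098. Adjusting to match 0.1 gives s ≈ 23.96.
So α = 0.5·23.96 ≈ 11.98, β = 0.5·23.96 ≈ 11.98.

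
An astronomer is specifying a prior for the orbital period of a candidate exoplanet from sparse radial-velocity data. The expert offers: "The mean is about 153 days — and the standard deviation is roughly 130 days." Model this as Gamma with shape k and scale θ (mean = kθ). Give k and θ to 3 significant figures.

k ≈ 1.39, θ ≈ 110

For Gamma(k, scale θ): mean = kθ, variance = kθ², so CV = 1/√k.
CV = SD/mean = 130/153 = 0.8497, hence k = 1/CV² = 1.39.
Then θ = mean/k = 153/1.39 = 110.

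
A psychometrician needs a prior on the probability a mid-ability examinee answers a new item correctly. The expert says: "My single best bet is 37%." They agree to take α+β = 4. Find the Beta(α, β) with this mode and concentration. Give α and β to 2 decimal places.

α = 1.74, β = 2.26

For α,β > 1 the Beta mode is (α−1)/(α+β−2). With α+β = 4, the mode is (α−1)/2.
Set (α−1)/2 = 0.37 → α = 1 + 0.37·2 = 1.74.
β = 4 − α = 2.26.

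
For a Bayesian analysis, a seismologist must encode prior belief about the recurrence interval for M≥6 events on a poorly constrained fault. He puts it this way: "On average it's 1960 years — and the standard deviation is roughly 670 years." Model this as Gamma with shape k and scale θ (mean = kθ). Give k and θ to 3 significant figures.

For Gamma(k, scale θ): mean = kθ, variance = kθ², so CV = 1/√k.
CV = SD/mean = 670/1960 = 0.3418, hence k = 1/CV² = 8.56.
Then θ = mean/k = 1960/8.56 = 229.

k ≈ 8.56, θ ≈ 229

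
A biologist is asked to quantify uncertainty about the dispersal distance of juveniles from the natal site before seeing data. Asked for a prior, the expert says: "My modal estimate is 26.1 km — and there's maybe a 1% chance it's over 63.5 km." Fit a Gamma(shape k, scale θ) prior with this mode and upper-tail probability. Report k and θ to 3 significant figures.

k ≈ 6.97, θ ≈ 4.37

Gamma(k,θ) with k>1 has mode (k−1)θ, so θ = 26.1/(k−1).
Need P(X < 63.5) = 0.99 with θ tied to k this way. Start at k = 2, θ = 26.1: P(X<63.5) ≈ 0.699.
Too low — raise k to concentrate. Iterating converges to k ≈ 6.97.
Then θ = 26.1/(6.97−1) ≈ 4.37.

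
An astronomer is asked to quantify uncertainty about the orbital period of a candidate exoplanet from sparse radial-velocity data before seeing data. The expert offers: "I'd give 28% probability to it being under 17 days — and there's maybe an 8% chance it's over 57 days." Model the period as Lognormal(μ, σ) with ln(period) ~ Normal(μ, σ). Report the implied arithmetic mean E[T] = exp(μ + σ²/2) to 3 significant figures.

E[T] ≈ 29.2 days

If T ~ Lognormal(μ,σ) then ln T ~ Normal(μ,σ), so the p-quantile of ln T is μ + z_p·σ.
ln(17) = 2.833 and ln(57) = 4.043; z_{0.28} = -0.5828, z_{0.92} = 1.405.
σ = (4.043 − 2.833)/(1.405 − (-0.5828)) = 0.609.
μ = 2.833 − (-0.5828)·0.609 = 3.188.
E[T] = exp(μ + σ²/2) = exp(3.188 + 0.1852) = 29.2 days.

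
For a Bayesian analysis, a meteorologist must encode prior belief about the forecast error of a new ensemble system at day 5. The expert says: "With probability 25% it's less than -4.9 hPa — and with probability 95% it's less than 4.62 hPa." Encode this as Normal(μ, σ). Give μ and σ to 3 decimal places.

The p-quantile of Normal(μ,σ) is μ + z_p·σ, with z_{0.25} = -0.6745 and z_{0.95} = 1.645.
Eliminate σ: μ = (z₂·x₁ − z₁·x₂)/(z₂ − z₁) = (1.645·-4.9 − (-0.6745)·4.62)/2.319 = -2.131.
Then σ = (x₂ − x₁)/(z₂ − z₁) = (4.62 − -4.9)/2.319 = 4.105.

μ = -2.131, σ = 4.105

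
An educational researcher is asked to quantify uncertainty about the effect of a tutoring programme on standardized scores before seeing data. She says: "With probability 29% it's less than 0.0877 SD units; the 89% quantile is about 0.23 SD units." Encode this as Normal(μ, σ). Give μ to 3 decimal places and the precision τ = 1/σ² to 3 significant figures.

μ = 0.132, τ = 156

For Normal(μ,σ), the p-quantile is μ + z_p·σ. Here z_{0.29} = -0.5534, z_{0.89} = 1.227.
So 0.0877 = μ − 0.5534σ and 0.23 = μ + 1.227σ.
Subtracting: σ = (0.23 − 0.0877)/(1.227 − (-0.5534)) = 0.080.
Then μ = 0.0877 − (-0.5534)·0.080 = 0.132.
Precision τ = 1/σ² = 1/0.07995² = 156.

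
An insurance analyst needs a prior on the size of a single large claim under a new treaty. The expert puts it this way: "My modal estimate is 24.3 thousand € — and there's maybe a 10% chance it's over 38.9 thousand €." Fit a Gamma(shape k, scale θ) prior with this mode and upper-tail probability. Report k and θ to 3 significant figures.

Gamma(k,θ) with k>1 has mode (k−1)θ, so θ = 24.3/(k−1).
Need P(X < 38.9) = 0.9 with θ tied to k this way. Start at k = 2, θ = 24.3: P(X<38.9) ≈ 0.475.
Too low — raise k to concentrate. Iterating converges to k ≈ 9.49.
Then θ = 24.3/(9.49−1) ≈ 2.86.

k ≈ 9.49, θ ≈ 2.86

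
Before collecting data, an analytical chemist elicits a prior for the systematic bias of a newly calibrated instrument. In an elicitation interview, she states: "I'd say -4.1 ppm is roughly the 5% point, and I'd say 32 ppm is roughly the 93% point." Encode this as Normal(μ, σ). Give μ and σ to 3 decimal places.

μ = 14.928, σ = 11.568

The p-quantile of Normal(μ,σ) is μ + z_p·σ, with z_{0.05} = -1.645 and z_{0.93} = 1.476.
Eliminate σ: μ = (z₂·x₁ − z₁·x₂)/(z₂ − z₁) = (1.476·-4.1 − (-1.645)·32)/3.121 = 14.928.
Then σ = (x₂ − x₁)/(z₂ − z₁) = (32 − -4.1)/3.121 = 11.568.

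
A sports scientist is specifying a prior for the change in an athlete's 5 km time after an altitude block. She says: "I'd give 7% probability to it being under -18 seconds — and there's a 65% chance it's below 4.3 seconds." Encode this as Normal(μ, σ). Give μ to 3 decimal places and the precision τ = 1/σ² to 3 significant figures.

For Normal(μ,σ), the p-quantile is μ + z_p·σ. Here z_{0.07} = -1.476, z_{0.65} = 0.3853.
So -18 = μ − 1.476σ and 4.3 = μ + 0.3853σ.
Subtracting: σ = (4.3 − -18)/(0.3853 − (-1.476)) = 11.982.
Then μ = -18 − (-1.476)·11.982 = -0.317.
Precision τ = 1/σ² = 1/11.98² = 0.00697.

μ = -0.317, τ = 0.00697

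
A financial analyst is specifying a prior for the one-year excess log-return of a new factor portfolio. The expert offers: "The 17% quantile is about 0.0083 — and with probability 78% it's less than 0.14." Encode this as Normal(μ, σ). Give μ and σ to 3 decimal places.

μ = 0.081, σ = 0.076

The p-quantile of Normal(μ,σ) is μ + z_p·σ, with z_{0.17} = -0.9542 and z_{0.78} = 0.7722.
Eliminate σ: μ = (z₂·x₁ − z₁·x₂)/(z₂ − z₁) = (0.7722·0.0083 − (-0.9542)·0.14)/1.726 = 0.081.
Then σ = (x₂ − x₁)/(z₂ − z₁) = (0.14 − 0.0083)/1.726 = 0.076.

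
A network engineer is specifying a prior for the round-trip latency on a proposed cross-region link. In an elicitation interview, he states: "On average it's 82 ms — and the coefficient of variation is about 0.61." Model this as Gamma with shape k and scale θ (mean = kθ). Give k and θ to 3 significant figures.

k ≈ 2.69, θ ≈ 30.5

For Gamma(k, scale θ): mean = kθ, variance = kθ², so CV = 1/√k.
CV = 0.61, hence k = 1/CV² = 2.69.
Then θ = mean/k = 82/2.69 = 30.5.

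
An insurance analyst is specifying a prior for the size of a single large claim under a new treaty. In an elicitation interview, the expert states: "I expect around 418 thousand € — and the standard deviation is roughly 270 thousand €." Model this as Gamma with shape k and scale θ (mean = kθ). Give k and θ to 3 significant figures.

For Gamma(k, scale θ): mean = kθ, variance = kθ², so CV = 1/√k.
CV = SD/mean = 270/418 = 0.6459, hence k = 1/CV² = 2.4.
Then θ = mean/k = 418/2.4 = 174.

k ≈ 2.4, θ ≈ 174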